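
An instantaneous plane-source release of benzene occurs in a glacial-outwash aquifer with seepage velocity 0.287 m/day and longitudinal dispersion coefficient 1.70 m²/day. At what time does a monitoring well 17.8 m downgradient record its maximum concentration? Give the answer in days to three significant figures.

44.7 days

For the 1D instantaneous-source solution, setting ∂C/∂t = 0 at fixed x gives v²t² + 2Dt − x² = 0, so t = (√(D² + v²x²) − D)/v².
√(D² + v²x²) = √(1.70² + 0.287² × 17.8²) = 5.384; v² = 0.082369.
t = (5.384 − 1.70)/0.082369 = 44.7 days (vs. the pure-advection estimate x/v = 62.0 d).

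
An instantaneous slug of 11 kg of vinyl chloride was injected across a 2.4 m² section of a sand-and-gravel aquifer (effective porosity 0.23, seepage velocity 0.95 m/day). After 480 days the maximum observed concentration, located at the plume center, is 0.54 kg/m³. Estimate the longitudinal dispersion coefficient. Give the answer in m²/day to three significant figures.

0.226 m²/day

At the plume center C_max = M/(n_e·A·√(4πDt)), so D = M²/(4πt·(n_e·A·C_max)²).
n_e·A·C_max = 0.23 × 2.4 × 0.54 = 0.2981 kg/m.
D = 11²/(4π × 480 × 0.2981²) = 0.226 m²/day.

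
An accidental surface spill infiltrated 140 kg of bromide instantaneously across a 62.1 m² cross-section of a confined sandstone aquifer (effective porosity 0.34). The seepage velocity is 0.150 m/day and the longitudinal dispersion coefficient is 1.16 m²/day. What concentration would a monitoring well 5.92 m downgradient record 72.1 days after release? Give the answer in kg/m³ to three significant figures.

For an instantaneous plane source, C(x,t) = M/(n_e·A·√(4πDt)) · exp(−(x−vt)²/(4Dt)), with n_e·A the pore (flow) area.
Plume center vt = 0.150 × 72.1 = 10.815 m, so the well at 5.92 m is 4.895 m upgradient of the peak.
√(4πDt) = 32.42 m, giving peak height M/(n_e·A·√(4πDt)) = 140/(0.34 × 62.1 × 32.42) = 0.2045 kg/m³.
(x−vt)²/(4Dt) = (-4.895)²/(4 × 1.16 × 72.1) = 0.07162; exp(−0.07162) = 0.9309.
C = 0.2045 × 0.9309 = 0.190 kg/m³.

0.190 kg/m³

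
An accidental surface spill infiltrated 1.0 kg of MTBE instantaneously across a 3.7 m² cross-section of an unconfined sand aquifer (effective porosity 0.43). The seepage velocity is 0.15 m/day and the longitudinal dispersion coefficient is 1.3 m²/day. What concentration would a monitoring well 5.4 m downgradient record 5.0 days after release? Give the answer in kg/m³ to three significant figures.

0.0303 kg/m³

For an instantaneous plane source, C(x,t) = M/(n_e·A·√(4πDt)) · exp(−(x−vt)²/(4Dt)), with n_e·A the pore (flow) area.
Plume center vt = 0.15 × 5.0 = 0.75 m, so the well at 5.4 m is 4.65 m downgradient of the peak.
√(4πDt) = 9.038 m, giving peak height M/(n_e·A·√(4πDt)) = 1.0/(0.43 × 3.7 × 9.038) = 0.06954 kg/m³.
(x−vt)²/(4Dt) = (4.65)²/(4 × 1.3 × 5.0) = 0.8316; exp(−0.8316) = 0.4354.
C = 0.06954 × 0.4354 = 0.0303 kg/m³.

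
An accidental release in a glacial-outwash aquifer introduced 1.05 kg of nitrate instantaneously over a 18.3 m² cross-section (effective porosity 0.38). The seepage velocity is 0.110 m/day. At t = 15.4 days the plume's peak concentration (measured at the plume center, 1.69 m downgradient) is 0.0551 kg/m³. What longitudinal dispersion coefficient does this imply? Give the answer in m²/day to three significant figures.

0.0388 m²/day

At the plume center C_max = M/(n_e·A·√(4πDt)), so D = M²/(4πt·(n_e·A·C_max)²).
n_e·A·C_max = 0.38 × 18.3 × 0.0551 = 0.3832 kg/m.
D = 1.05²/(4π × 15.4 × 0.3832²) = 0.0388 m²/day.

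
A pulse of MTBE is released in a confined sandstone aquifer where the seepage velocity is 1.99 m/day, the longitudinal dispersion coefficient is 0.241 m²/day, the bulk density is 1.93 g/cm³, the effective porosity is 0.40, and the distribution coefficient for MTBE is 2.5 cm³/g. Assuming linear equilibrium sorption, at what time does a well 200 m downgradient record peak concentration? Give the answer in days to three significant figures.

Retardation factor R = 1 + ρ_b·K_d/n = 1 + 1.93 × 2.5/0.40 = 13.06.
Sorption retards both mechanisms: v_R = v/R = 0.1524 m/day, D_R = D/R = 0.01845 m²/day.
Peak time from v_R²t² + 2D_R t − x² = 0: t = (√(D_R² + v_R²x²) − D_R)/v_R².
√(D_R² + v_R²x²) = √(0.01845² + 0.1524² × 200²) = 30.48; v_R² = 0.02323.
t = (30.48 − 0.01845)/0.02323 = 1310 days.

1310 days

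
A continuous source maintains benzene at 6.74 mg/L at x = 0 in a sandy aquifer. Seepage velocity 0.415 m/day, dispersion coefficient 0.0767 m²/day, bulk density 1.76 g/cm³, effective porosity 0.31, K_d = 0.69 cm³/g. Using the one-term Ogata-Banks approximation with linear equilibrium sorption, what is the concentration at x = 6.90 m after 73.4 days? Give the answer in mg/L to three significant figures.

Retardation factor R = 1 + ρ_b·K_d/n = 1 + 1.76 × 0.69/0.31 = 4.917.
Sorption retards both mechanisms: v_R = v/R = 0.08440 m/day, D_R = D/R = 0.01560 m²/day.
v_R·t = 0.08440 × 73.4 = 6.19496 m; 2√(D_R t) = 2.140 m; argument = (6.90 − 6.19496)/2.140 = 0.3295.
C = C₀ × ½·erfc(0.3295) = 6.74 × 0.3206 = 2.16 mg/L.

2.16 mg/L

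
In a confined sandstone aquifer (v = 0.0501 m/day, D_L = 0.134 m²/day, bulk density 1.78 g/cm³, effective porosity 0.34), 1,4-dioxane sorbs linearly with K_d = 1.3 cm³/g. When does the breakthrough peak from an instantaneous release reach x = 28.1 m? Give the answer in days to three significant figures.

3980 days

Retardation factor R = 1 + ρ_b·K_d/n = 1 + 1.78 × 1.3/0.34 = 7.806.
Sorption retards both mechanisms: v_R = v/R = 0.006418 m/day, D_R = D/R = 0.01717 m²/day.
Peak time from v_R²t² + 2D_R t − x² = 0: t = (√(D_R² + v_R²x²) − D_R)/v_R².
√(D_R² + v_R²x²) = √(0.01717² + 0.006418² × 28.1²) = 0.1812; v_R² = 4.119e-05.
t = (0.1812 − 0.01717)/4.119e-05 = 3980 days.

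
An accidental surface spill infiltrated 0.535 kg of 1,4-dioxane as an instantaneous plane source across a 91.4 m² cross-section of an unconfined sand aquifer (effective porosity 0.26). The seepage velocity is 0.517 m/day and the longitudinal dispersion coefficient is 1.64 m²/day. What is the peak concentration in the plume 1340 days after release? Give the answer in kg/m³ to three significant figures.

The peak of an instantaneous 1D plume sits at x = vt; there the Gaussian factor is 1 and C_max = M/(n_e·A·√(4πDt)), where n_e·A is the pore area the mass is dissolved in.
√(4πDt) = √(4π × 1.64 × 1340) = 166.2 m, so C_max = 0.535/(0.26 × 91.4 × 166.2) = 0.000135 kg/m³.

0.000135 kg/m³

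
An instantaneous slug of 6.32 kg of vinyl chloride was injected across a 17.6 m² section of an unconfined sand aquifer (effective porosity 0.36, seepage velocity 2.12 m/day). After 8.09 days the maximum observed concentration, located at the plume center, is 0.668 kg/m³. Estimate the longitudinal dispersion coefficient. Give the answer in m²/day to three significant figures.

0.0219 m²/day

At the plume center C_max = M/(n_e·A·√(4πDt)), so D = M²/(4πt·(n_e·A·C_max)²).
n_e·A·C_max = 0.36 × 17.6 × 0.668 = 4.232 kg/m.
D = 6.32²/(4π × 8.09 × 4.232²) = 0.0219 m²/day.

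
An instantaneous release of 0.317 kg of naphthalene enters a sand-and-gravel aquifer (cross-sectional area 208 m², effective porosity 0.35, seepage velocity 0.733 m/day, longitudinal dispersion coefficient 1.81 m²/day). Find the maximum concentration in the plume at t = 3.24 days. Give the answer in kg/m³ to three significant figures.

0.000507 kg/m³

The peak of an instantaneous 1D plume sits at x = vt; there the Gaussian factor is 1 and C_max = M/(n_e·A·√(4πDt)), where n_e·A is the pore area the mass is dissolved in.
√(4πDt) = √(4π × 1.81 × 3.24) = 8.585 m, so C_max = 0.317/(0.35 × 208 × 8.585) = 0.000507 kg/m³.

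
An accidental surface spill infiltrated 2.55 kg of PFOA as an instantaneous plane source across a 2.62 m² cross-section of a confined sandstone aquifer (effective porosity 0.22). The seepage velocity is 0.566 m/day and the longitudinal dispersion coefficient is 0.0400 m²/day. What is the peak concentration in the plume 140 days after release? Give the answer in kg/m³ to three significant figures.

The peak of an instantaneous 1D plume sits at x = vt; there the Gaussian factor is 1 and C_max = M/(n_e·A·√(4πDt)), where n_e·A is the pore area the mass is dissolved in.
√(4πDt) = √(4π × 0.0400 × 140) = 8.389 m, so C_max = 2.55/(0.22 × 2.62 × 8.389) = 0.527 kg/m³.

0.527 kg/m³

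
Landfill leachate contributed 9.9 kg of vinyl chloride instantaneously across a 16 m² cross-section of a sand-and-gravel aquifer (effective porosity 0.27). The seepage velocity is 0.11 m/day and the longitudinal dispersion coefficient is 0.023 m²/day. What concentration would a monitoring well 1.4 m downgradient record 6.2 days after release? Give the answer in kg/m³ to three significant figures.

0.693 kg/m³

For an instantaneous plane source, C(x,t) = M/(n_e·A·√(4πDt)) · exp(−(x−vt)²/(4Dt)), with n_e·A the pore (flow) area.
Plume center vt = 0.11 × 6.2 = 0.682 m, so the well at 1.4 m is 0.718 m downgradient of the peak.
√(4πDt) = 1.339 m, giving peak height M/(n_e·A·√(4πDt)) = 9.9/(0.27 × 16 × 1.339) = 1.711 kg/m³.
(x−vt)²/(4Dt) = (0.718)²/(4 × 0.023 × 6.2) = 0.9038; exp(−0.9038) = 0.4050.
C = 1.711 × 0.4050 = 0.693 kg/m³.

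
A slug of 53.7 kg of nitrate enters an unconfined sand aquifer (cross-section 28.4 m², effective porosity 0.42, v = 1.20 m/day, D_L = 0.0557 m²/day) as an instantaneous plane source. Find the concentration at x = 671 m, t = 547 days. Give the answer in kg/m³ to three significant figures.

0.0400 kg/m³

For an instantaneous plane source, C(x,t) = M/(n_e·A·√(4πDt)) · exp(−(x−vt)²/(4Dt)), with n_e·A the pore (flow) area.
Plume center vt = 1.20 × 547 = 656.4 m, so the well at 671 m is 14.6 m downgradient of the peak.
√(4πDt) = 19.57 m, giving peak height M/(n_e·A·√(4πDt)) = 53.7/(0.42 × 28.4 × 19.57) = 0.2300 kg/m³.
(x−vt)²/(4Dt) = (14.6)²/(4 × 0.0557 × 547) = 1.749; exp(−1.749) = 0.1739.
C = 0.2300 × 0.1739 = 0.0400 kg/m³.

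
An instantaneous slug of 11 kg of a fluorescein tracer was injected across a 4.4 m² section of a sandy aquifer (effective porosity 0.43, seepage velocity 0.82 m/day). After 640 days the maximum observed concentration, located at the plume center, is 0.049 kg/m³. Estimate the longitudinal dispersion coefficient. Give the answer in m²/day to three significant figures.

1.75 m²/day

At the plume center C_max = M/(n_e·A·√(4πDt)), so D = M²/(4πt·(n_e·A·C_max)²).
n_e·A·C_max = 0.43 × 4.4 × 0.049 = 0.09271 kg/m.
D = 11²/(4π × 640 × 0.09271²) = 1.75 m²/day.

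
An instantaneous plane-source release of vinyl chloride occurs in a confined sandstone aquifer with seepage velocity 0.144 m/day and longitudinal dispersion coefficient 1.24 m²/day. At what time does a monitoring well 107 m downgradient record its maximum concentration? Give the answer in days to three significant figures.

For the 1D instantaneous-source solution, setting ∂C/∂t = 0 at fixed x gives v²t² + 2Dt − x² = 0, so t = (√(D² + v²x²) − D)/v².
√(D² + v²x²) = √(1.24² + 0.144² × 107²) = 15.46; v² = 0.020736.
t = (15.46 − 1.24)/0.020736 = 686 days (vs. the pure-advection estimate x/v = 743 d).

686 days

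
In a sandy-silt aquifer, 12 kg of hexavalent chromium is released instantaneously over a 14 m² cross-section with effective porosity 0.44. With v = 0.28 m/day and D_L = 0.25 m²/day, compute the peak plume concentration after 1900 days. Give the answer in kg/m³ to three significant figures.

0.0252 kg/m³

The peak of an instantaneous 1D plume sits at x = vt; there the Gaussian factor is 1 and C_max = M/(n_e·A·√(4πDt)), where n_e·A is the pore area the mass is dissolved in.
√(4πDt) = √(4π × 0.25 × 1900) = 77.26 m, so C_max = 12/(0.44 × 14 × 77.26) = 0.0252 kg/m³.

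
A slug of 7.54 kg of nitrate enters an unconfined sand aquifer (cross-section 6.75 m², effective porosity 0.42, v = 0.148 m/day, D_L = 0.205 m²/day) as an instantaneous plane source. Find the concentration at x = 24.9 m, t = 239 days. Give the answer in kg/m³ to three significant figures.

0.0613 kg/m³

For an instantaneous plane source, C(x,t) = M/(n_e·A·√(4πDt)) · exp(−(x−vt)²/(4Dt)), with n_e·A the pore (flow) area.
Plume center vt = 0.148 × 239 = 35.372 m, so the well at 24.9 m is 10.472 m upgradient of the peak.
√(4πDt) = 24.81 m, giving peak height M/(n_e·A·√(4πDt)) = 7.54/(0.42 × 6.75 × 24.81) = 0.1072 kg/m³.
(x−vt)²/(4Dt) = (-10.472)²/(4 × 0.205 × 239) = 0.5596; exp(−0.5596) = 0.5714.
C = 0.1072 × 0.5714 = 0.0613 kg/m³.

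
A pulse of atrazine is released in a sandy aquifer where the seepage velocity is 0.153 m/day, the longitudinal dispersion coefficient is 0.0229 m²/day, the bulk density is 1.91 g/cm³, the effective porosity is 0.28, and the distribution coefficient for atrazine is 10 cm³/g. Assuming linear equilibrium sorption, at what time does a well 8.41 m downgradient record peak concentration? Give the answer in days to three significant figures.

3740 days

Retardation factor R = 1 + ρ_b·K_d/n = 1 + 1.91 × 10/0.28 = 69.21.
Sorption retards both mechanisms: v_R = v/R = 0.002211 m/day, D_R = D/R = 0.0003309 m²/day.
Peak time from v_R²t² + 2D_R t − x² = 0: t = (√(D_R² + v_R²x²) − D_R)/v_R².
√(D_R² + v_R²x²) = √(0.0003309² + 0.002211² × 8.41²) = 0.01860; v_R² = 4.889e-06.
t = (0.01860 − 0.0003309)/4.889e-06 = 3740 days.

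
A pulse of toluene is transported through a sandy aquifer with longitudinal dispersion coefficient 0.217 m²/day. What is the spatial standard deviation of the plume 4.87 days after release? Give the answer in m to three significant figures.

1.45 m

Dispersive spreading gives a Gaussian with σ² = 2Dt; advection only shifts the center.
σ = √(2 × 0.217 × 4.87) = 1.45 m.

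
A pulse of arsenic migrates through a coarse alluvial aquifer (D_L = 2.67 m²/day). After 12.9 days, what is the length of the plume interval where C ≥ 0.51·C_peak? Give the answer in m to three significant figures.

19.3 m

The plume is Gaussian with σ = √(2Dt) = √(2 × 2.67 × 12.9) = 8.300 m.
C/C_peak = exp(−Δx²/(2σ²)) = 0.51 ⇒ Δx = σ·√(−2 ln 0.51) = 8.300 × 1.160 = 9.628 m.
Width = 2Δx = 19.3 m.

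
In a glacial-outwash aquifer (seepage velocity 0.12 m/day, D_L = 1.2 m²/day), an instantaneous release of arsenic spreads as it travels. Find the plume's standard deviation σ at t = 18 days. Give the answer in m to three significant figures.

6.57 m

Dispersive spreading gives a Gaussian with σ² = 2Dt; advection only shifts the center.
σ = √(2 × 1.2 × 18) = 6.57 m.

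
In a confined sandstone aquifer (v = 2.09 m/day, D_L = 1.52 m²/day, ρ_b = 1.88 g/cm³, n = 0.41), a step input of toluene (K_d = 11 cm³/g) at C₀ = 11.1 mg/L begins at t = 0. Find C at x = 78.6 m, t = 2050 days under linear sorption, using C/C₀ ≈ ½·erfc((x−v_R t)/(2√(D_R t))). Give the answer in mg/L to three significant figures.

7.38 mg/L

Retardation factor R = 1 + ρ_b·K_d/n = 1 + 1.88 × 11/0.41 = 51.44.
Sorption retards both mechanisms: v_R = v/R = 0.04063 m/day, D_R = D/R = 0.02955 m²/day.
v_R·t = 0.04063 × 2050 = 83.2915 m; 2√(D_R t) = 15.57 m; argument = (78.6 − 83.2915)/15.57 = -0.3013.
C = C₀ × ½·erfc(-0.3013) = 11.1 × 0.6650 = 7.38 mg/L.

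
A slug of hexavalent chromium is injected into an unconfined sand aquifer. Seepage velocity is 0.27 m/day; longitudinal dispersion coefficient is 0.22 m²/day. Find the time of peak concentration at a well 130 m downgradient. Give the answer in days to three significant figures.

For the 1D instantaneous-source solution, setting ∂C/∂t = 0 at fixed x gives v²t² + 2Dt − x² = 0, so t = (√(D² + v²x²) − D)/v².
√(D² + v²x²) = √(0.22² + 0.27² × 130²) = 35.10; v² = 0.0729.
t = (35.10 − 0.22)/0.0729 = 478 days (vs. the pure-advection estimate x/v = 481 d).

478 days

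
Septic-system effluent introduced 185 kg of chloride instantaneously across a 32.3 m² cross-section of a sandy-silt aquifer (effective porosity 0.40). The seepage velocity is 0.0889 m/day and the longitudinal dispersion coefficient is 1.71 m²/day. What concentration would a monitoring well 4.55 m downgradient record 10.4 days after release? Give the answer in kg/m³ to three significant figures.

For an instantaneous plane source, C(x,t) = M/(n_e·A·√(4πDt)) · exp(−(x−vt)²/(4Dt)), with n_e·A the pore (flow) area.
Plume center vt = 0.0889 × 10.4 = 0.92456 m, so the well at 4.55 m is 3.62544 m downgradient of the peak.
√(4πDt) = 14.95 m, giving peak height M/(n_e·A·√(4πDt)) = 185/(0.40 × 32.3 × 14.95) = 0.9578 kg/m³.
(x−vt)²/(4Dt) = (3.62544)²/(4 × 1.71 × 10.4) = 0.1848; exp(−0.1848) = 0.8313.
C = 0.9578 × 0.8313 = 0.796 kg/m³.

0.796 kg/m³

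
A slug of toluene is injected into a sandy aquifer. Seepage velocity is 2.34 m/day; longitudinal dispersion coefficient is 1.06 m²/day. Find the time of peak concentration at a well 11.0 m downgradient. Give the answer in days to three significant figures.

4.51 days

For the 1D instantaneous-source solution, setting ∂C/∂t = 0 at fixed x gives v²t² + 2Dt − x² = 0, so t = (√(D² + v²x²) − D)/v².
√(D² + v²x²) = √(1.06² + 2.34² × 11.0²) = 25.76; v² = 5.4756.
t = (25.76 − 1.06)/5.4756 = 4.51 days (vs. the pure-advection estimate x/v = 4.70 d).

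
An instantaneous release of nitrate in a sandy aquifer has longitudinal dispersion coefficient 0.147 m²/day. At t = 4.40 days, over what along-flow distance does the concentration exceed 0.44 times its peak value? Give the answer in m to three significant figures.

2.91 m

The plume is Gaussian with σ = √(2Dt) = √(2 × 0.147 × 4.40) = 1.137 m.
C/C_peak = exp(−Δx²/(2σ²)) = 0.44 ⇒ Δx = σ·√(−2 ln 0.44) = 1.137 × 1.281 = 1.456 m.
Width = 2Δx = 2.91 m.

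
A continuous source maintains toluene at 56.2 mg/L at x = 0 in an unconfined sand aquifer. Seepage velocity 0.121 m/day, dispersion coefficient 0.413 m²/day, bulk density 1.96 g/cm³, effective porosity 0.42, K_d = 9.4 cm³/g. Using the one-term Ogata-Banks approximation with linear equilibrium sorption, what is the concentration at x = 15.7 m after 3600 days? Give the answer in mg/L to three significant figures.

Retardation factor R = 1 + ρ_b·K_d/n = 1 + 1.96 × 9.4/0.42 = 44.87.
Sorption retards both mechanisms: v_R = v/R = 0.002697 m/day, D_R = D/R = 0.009204 m²/day.
v_R·t = 0.002697 × 3600 = 9.7092 m; 2√(D_R t) = 11.51 m; argument = (15.7 − 9.7092)/11.51 = 0.5205.
C = C₀ × ½·erfc(0.5205) = 56.2 × 0.2308 = 13.0 mg/L.

13.0 mg/L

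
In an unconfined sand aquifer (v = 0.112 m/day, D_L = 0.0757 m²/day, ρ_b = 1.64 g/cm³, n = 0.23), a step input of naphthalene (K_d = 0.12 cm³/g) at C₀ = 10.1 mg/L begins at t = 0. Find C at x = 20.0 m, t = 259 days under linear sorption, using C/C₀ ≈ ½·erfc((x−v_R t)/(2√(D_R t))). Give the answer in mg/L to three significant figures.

Retardation factor R = 1 + ρ_b·K_d/n = 1 + 1.64 × 0.12/0.23 = 1.856.
Sorption retards both mechanisms: v_R = v/R = 0.06034 m/day, D_R = D/R = 0.04079 m²/day.
v_R·t = 0.06034 × 259 = 15.62806 m; 2√(D_R t) = 6.501 m; argument = (20.0 − 15.62806)/6.501 = 0.6725.
C = C₀ × ½·erfc(0.6725) = 10.1 × 0.1708 = 1.73 mg/L.

1.73 mg/L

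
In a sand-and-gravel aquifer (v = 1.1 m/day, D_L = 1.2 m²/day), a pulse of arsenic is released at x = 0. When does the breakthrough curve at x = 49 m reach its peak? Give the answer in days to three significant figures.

For the 1D instantaneous-source solution, setting ∂C/∂t = 0 at fixed x gives v²t² + 2Dt − x² = 0, so t = (√(D² + v²x²) − D)/v².
√(D² + v²x²) = √(1.2² + 1.1² × 49²) = 53.91; v² = 1.21.
t = (53.91 − 1.2)/1.21 = 43.6 days (vs. the pure-advection estimate x/v = 44.5 d).

43.6 days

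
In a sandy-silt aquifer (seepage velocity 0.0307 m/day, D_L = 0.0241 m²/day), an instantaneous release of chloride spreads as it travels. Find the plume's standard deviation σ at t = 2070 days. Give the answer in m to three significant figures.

9.99 m

Dispersive spreading gives a Gaussian with σ² = 2Dt; advection only shifts the center.
σ = √(2 × 0.0241 × 2070) = 9.99 m.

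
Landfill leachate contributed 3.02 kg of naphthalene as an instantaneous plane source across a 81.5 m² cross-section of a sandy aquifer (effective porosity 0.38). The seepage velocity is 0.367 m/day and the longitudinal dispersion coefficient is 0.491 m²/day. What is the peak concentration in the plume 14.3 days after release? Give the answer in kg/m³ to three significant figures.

The peak of an instantaneous 1D plume sits at x = vt; there the Gaussian factor is 1 and C_max = M/(n_e·A·√(4πDt)), where n_e·A is the pore area the mass is dissolved in.
√(4πDt) = √(4π × 0.491 × 14.3) = 9.393 m, so C_max = 3.02/(0.38 × 81.5 × 9.393) = 0.0104 kg/m³.

0.0104 kg/m³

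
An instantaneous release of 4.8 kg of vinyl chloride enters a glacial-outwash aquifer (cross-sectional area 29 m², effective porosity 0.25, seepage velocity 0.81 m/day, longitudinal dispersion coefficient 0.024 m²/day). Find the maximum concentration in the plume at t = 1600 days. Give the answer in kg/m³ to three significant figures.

0.0301 kg/m³

The peak of an instantaneous 1D plume sits at x = vt; there the Gaussian factor is 1 and C_max = M/(n_e·A·√(4πDt)), where n_e·A is the pore area the mass is dissolved in.
√(4πDt) = √(4π × 0.024 × 1600) = 21.97 m, so C_max = 4.8/(0.25 × 29 × 21.97) = 0.0301 kg/m³.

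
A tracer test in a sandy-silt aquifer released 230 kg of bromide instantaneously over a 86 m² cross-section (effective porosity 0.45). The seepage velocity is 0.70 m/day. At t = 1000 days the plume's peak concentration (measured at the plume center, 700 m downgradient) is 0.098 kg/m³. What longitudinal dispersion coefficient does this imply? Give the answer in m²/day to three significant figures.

At the plume center C_max = M/(n_e·A·√(4πDt)), so D = M²/(4πt·(n_e·A·C_max)²).
n_e·A·C_max = 0.45 × 86 × 0.098 = 3.793 kg/m.
D = 230²/(4π × 1000 × 3.793²) = 0.293 m²/day.

0.293 m²/day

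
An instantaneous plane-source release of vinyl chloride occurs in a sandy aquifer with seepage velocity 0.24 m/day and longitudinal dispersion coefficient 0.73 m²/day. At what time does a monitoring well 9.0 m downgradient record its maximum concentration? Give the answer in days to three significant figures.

For the 1D instantaneous-source solution, setting ∂C/∂t = 0 at fixed x gives v²t² + 2Dt − x² = 0, so t = (√(D² + v²x²) − D)/v².
√(D² + v²x²) = √(0.73² + 0.24² × 9.0²) = 2.280; v² = 0.0576.
t = (2.280 − 0.73)/0.0576 = 26.9 days (vs. the pure-advection estimate x/v = 37.5 d).

26.9 days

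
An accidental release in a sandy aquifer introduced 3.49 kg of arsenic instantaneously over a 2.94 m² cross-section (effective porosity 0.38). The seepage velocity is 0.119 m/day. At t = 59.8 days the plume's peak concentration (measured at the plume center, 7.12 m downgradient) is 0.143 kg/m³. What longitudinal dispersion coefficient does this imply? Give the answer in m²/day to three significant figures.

0.635 m²/day

At the plume center C_max = M/(n_e·A·√(4πDt)), so D = M²/(4πt·(n_e·A·C_max)²).
n_e·A·C_max = 0.38 × 2.94 × 0.143 = 0.1598 kg/m.
D = 3.49²/(4π × 59.8 × 0.1598²) = 0.635 m²/day.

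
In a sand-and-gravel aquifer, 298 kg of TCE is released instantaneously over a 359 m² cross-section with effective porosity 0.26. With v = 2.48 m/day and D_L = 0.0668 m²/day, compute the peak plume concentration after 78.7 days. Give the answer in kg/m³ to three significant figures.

The peak of an instantaneous 1D plume sits at x = vt; there the Gaussian factor is 1 and C_max = M/(n_e·A·√(4πDt)), where n_e·A is the pore area the mass is dissolved in.
√(4πDt) = √(4π × 0.0668 × 78.7) = 8.128 m, so C_max = 298/(0.26 × 359 × 8.128) = 0.393 kg/m³.

0.393 kg/m³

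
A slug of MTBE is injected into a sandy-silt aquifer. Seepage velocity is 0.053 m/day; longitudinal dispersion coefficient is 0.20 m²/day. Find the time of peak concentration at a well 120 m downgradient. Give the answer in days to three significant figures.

For the 1D instantaneous-source solution, setting ∂C/∂t = 0 at fixed x gives v²t² + 2Dt − x² = 0, so t = (√(D² + v²x²) − D)/v².
√(D² + v²x²) = √(0.20² + 0.053² × 120²) = 6.363; v² = 0.002809.
t = (6.363 − 0.20)/0.002809 = 2190 days (vs. the pure-advection estimate x/v = 2260 d).

2190 days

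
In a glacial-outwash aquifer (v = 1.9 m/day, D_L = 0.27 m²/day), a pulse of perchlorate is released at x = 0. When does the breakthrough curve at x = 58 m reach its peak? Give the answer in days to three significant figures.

30.5 days

For the 1D instantaneous-source solution, setting ∂C/∂t = 0 at fixed x gives v²t² + 2Dt − x² = 0, so t = (√(D² + v²x²) − D)/v².
√(D² + v²x²) = √(0.27² + 1.9² × 58²) = 110.2; v² = 3.61.
t = (110.2 − 0.27)/3.61 = 30.5 days (vs. the pure-advection estimate x/v = 30.5 d).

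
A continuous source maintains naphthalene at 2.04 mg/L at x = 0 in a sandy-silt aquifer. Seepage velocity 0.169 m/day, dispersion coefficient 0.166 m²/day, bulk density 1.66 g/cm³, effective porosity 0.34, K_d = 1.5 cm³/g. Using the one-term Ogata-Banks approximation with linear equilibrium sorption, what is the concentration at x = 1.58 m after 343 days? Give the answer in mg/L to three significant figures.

Retardation factor R = 1 + ρ_b·K_d/n = 1 + 1.66 × 1.5/0.34 = 8.324.
Sorption retards both mechanisms: v_R = v/R = 0.02030 m/day, D_R = D/R = 0.01994 m²/day.
v_R·t = 0.02030 × 343 = 6.9629 m; 2√(D_R t) = 5.230 m; argument = (1.58 − 6.9629)/5.230 = -1.029.
C = C₀ × ½·erfc(-1.029) = 2.04 × 0.9272 = 1.89 mg/L.

1.89 mg/L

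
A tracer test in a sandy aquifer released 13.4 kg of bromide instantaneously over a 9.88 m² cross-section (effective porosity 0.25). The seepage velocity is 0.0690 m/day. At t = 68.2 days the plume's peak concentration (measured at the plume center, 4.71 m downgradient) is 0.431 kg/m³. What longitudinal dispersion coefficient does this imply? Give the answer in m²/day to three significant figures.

At the plume center C_max = M/(n_e·A·√(4πDt)), so D = M²/(4πt·(n_e·A·C_max)²).
n_e·A·C_max = 0.25 × 9.88 × 0.431 = 1.065 kg/m.
D = 13.4²/(4π × 68.2 × 1.065²) = 0.185 m²/day.

0.185 m²/day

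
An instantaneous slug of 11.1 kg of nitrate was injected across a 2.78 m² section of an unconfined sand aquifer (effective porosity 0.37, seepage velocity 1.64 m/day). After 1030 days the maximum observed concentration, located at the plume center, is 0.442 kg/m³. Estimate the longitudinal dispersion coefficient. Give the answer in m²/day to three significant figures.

At the plume center C_max = M/(n_e·A·√(4πDt)), so D = M²/(4πt·(n_e·A·C_max)²).
n_e·A·C_max = 0.37 × 2.78 × 0.442 = 0.4546 kg/m.
D = 11.1²/(4π × 1030 × 0.4546²) = 0.0461 m²/day.

0.0461 m²/day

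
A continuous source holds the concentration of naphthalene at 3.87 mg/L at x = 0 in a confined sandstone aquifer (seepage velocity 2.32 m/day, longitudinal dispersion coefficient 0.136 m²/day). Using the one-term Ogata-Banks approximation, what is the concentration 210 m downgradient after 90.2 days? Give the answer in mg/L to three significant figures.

1.71 mg/L

For a continuous step input, C/C₀ ≈ ½·erfc((x−vt)/(2√(Dt))).
vt = 2.32 × 90.2 = 209.264 m and 2√(Dt) = 2√(0.136 × 90.2) = 7.005 m.
Argument (x−vt)/(2√(Dt)) = (210 − 209.264)/7.005 = 0.1051; ½·erfc(0.1051) = 0.4409.
C = 3.87 × 0.4409 = 1.71 mg/L.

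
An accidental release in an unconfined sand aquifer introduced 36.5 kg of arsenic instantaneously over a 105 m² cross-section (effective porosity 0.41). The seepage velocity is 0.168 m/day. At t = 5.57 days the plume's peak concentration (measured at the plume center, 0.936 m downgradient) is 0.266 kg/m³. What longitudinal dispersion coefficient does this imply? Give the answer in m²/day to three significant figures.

0.145 m²/day

At the plume center C_max = M/(n_e·A·√(4πDt)), so D = M²/(4πt·(n_e·A·C_max)²).
n_e·A·C_max = 0.41 × 105 × 0.266 = 11.45 kg/m.
D = 36.5²/(4π × 5.57 × 11.45²) = 0.145 m²/day.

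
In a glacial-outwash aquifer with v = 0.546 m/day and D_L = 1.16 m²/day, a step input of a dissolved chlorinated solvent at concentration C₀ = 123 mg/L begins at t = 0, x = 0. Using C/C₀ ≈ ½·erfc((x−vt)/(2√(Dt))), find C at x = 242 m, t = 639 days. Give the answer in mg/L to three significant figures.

For a continuous step input, C/C₀ ≈ ½·erfc((x−vt)/(2√(Dt))).
vt = 0.546 × 639 = 348.894 m and 2√(Dt) = 2√(1.16 × 639) = 54.45 m.
Argument (x−vt)/(2√(Dt)) = (242 − 348.894)/54.45 = -1.963; ½·erfc(-1.963) = 0.9972.
C = 123 × 0.9972 = 123 mg/L.

123 mg/L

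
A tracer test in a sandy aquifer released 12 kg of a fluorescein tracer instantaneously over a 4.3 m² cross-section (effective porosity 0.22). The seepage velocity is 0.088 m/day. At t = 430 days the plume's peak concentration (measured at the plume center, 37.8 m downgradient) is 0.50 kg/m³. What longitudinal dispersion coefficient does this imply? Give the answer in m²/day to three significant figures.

At the plume center C_max = M/(n_e·A·√(4πDt)), so D = M²/(4πt·(n_e·A·C_max)²).
n_e·A·C_max = 0.22 × 4.3 × 0.50 = 0.4730 kg/m.
D = 12²/(4π × 430 × 0.4730²) = 0.119 m²/day.

0.119 m²/day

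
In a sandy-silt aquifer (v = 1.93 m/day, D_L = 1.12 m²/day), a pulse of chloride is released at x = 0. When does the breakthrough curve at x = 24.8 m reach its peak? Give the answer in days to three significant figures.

For the 1D instantaneous-source solution, setting ∂C/∂t = 0 at fixed x gives v²t² + 2Dt − x² = 0, so t = (√(D² + v²x²) − D)/v².
√(D² + v²x²) = √(1.12² + 1.93² × 24.8²) = 47.88; v² = 3.7249.
t = (47.88 − 1.12)/3.7249 = 12.6 days (vs. the pure-advection estimate x/v = 12.8 d).

12.6 days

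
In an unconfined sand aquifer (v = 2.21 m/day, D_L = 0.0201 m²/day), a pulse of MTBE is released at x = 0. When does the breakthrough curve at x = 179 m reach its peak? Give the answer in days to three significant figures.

81.0 days

For the 1D instantaneous-source solution, setting ∂C/∂t = 0 at fixed x gives v²t² + 2Dt − x² = 0, so t = (√(D² + v²x²) − D)/v².
√(D² + v²x²) = √(0.0201² + 2.21² × 179²) = 395.6; v² = 4.8841.
t = (395.6 − 0.0201)/4.8841 = 81.0 days (vs. the pure-advection estimate x/v = 81.0 d).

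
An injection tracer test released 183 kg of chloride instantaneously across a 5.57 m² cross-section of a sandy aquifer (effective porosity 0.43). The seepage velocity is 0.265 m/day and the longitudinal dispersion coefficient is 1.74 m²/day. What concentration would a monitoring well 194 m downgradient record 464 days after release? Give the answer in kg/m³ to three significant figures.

For an instantaneous plane source, C(x,t) = M/(n_e·A·√(4πDt)) · exp(−(x−vt)²/(4Dt)), with n_e·A the pore (flow) area.
Plume center vt = 0.265 × 464 = 122.96 m, so the well at 194 m is 71.04 m downgradient of the peak.
√(4πDt) = 100.7 m, giving peak height M/(n_e·A·√(4πDt)) = 183/(0.43 × 5.57 × 100.7) = 0.7587 kg/m³.
(x−vt)²/(4Dt) = (71.04)²/(4 × 1.74 × 464) = 1.563; exp(−1.563) = 0.2095.
C = 0.7587 × 0.2095 = 0.159 kg/m³.

0.159 kg/m³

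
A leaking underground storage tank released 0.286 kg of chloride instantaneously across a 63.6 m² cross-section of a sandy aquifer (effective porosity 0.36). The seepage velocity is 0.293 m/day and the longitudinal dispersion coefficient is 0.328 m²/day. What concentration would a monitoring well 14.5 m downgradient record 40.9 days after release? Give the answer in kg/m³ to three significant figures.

0.000855 kg/m³

For an instantaneous plane source, C(x,t) = M/(n_e·A·√(4πDt)) · exp(−(x−vt)²/(4Dt)), with n_e·A the pore (flow) area.
Plume center vt = 0.293 × 40.9 = 11.9837 m, so the well at 14.5 m is 2.5163 m downgradient of the peak.
√(4πDt) = 12.98 m, giving peak height M/(n_e·A·√(4πDt)) = 0.286/(0.36 × 63.6 × 12.98) = 0.0009623 kg/m³.
(x−vt)²/(4Dt) = (2.5163)²/(4 × 0.328 × 40.9) = 0.1180; exp(−0.1180) = 0.8887.
C = 0.0009623 × 0.8887 = 0.000855 kg/m³.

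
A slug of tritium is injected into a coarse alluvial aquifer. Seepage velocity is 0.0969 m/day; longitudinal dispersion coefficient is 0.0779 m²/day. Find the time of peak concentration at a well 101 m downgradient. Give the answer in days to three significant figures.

For the 1D instantaneous-source solution, setting ∂C/∂t = 0 at fixed x gives v²t² + 2Dt − x² = 0, so t = (√(D² + v²x²) − D)/v².
√(D² + v²x²) = √(0.0779² + 0.0969² × 101²) = 9.787; v² = 0.00938961.
t = (9.787 − 0.0779)/0.00938961 = 1030 days (vs. the pure-advection estimate x/v = 1040 d).

1030 days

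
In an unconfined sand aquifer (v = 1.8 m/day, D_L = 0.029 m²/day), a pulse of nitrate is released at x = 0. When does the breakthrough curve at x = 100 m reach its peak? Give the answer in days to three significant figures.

For the 1D instantaneous-source solution, setting ∂C/∂t = 0 at fixed x gives v²t² + 2Dt − x² = 0, so t = (√(D² + v²x²) − D)/v².
√(D² + v²x²) = √(0.029² + 1.8² × 100²) = 180.0; v² = 3.24.
t = (180.0 − 0.029)/3.24 = 55.5 days (vs. the pure-advection estimate x/v = 55.6 d).

55.5 days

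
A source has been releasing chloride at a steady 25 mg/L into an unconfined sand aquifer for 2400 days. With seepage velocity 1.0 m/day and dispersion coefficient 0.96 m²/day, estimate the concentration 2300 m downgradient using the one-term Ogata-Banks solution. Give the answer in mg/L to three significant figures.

For a continuous step input, C/C₀ ≈ ½·erfc((x−vt)/(2√(Dt))).
vt = 1.0 × 2400 = 2400 m and 2√(Dt) = 2√(0.96 × 2400) = 96.00 m.
Argument (x−vt)/(2√(Dt)) = (2300 − 2400)/96.00 = -1.042; ½·erfc(-1.042) = 0.9297.
C = 25 × 0.9297 = 23.2 mg/L.

23.2 mg/L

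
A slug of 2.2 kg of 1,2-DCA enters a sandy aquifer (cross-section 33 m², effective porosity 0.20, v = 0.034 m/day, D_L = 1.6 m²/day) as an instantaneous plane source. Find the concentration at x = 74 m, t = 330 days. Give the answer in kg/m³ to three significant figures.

For an instantaneous plane source, C(x,t) = M/(n_e·A·√(4πDt)) · exp(−(x−vt)²/(4Dt)), with n_e·A the pore (flow) area.
Plume center vt = 0.034 × 330 = 11.22 m, so the well at 74 m is 62.78 m downgradient of the peak.
√(4πDt) = 81.46 m, giving peak height M/(n_e·A·√(4πDt)) = 2.2/(0.20 × 33 × 81.46) = 0.004092 kg/m³.
(x−vt)²/(4Dt) = (62.78)²/(4 × 1.6 × 330) = 1.866; exp(−1.866) = 0.1547.
C = 0.004092 × 0.1547 = 0.000633 kg/m³.

0.000633 kg/m³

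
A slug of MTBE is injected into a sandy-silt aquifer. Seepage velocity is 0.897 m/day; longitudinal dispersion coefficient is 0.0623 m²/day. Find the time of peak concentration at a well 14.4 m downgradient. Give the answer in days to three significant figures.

For the 1D instantaneous-source solution, setting ∂C/∂t = 0 at fixed x gives v²t² + 2Dt − x² = 0, so t = (√(D² + v²x²) − D)/v².
√(D² + v²x²) = √(0.0623² + 0.897² × 14.4²) = 12.92; v² = 0.804609.
t = (12.92 − 0.0623)/0.804609 = 16.0 days (vs. the pure-advection estimate x/v = 16.1 d).

16.0 days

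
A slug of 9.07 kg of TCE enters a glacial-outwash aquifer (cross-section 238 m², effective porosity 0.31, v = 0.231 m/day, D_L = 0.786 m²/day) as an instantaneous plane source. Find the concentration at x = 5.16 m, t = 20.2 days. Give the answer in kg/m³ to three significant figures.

0.00867 kg/m³

For an instantaneous plane source, C(x,t) = M/(n_e·A·√(4πDt)) · exp(−(x−vt)²/(4Dt)), with n_e·A the pore (flow) area.
Plume center vt = 0.231 × 20.2 = 4.6662 m, so the well at 5.16 m is 0.4938 m downgradient of the peak.
√(4πDt) = 14.13 m, giving peak height M/(n_e·A·√(4πDt)) = 9.07/(0.31 × 238 × 14.13) = 0.008700 kg/m³.
(x−vt)²/(4Dt) = (0.4938)²/(4 × 0.786 × 20.2) = 0.003839; exp(−0.003839) = 0.9962.
C = 0.008700 × 0.9962 = 0.00867 kg/m³.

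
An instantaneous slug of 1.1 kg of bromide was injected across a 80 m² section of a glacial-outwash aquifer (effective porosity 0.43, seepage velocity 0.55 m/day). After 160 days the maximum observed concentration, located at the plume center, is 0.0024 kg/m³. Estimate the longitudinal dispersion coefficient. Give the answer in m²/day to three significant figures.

0.0883 m²/day

At the plume center C_max = M/(n_e·A·√(4πDt)), so D = M²/(4πt·(n_e·A·C_max)²).
n_e·A·C_max = 0.43 × 80 × 0.0024 = 0.08256 kg/m.
D = 1.1²/(4π × 160 × 0.08256²) = 0.0883 m²/day.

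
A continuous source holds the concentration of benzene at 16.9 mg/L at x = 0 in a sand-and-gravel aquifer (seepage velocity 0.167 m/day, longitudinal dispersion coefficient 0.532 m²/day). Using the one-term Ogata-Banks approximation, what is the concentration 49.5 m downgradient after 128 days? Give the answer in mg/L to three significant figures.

0.135 mg/L

For a continuous step input, C/C₀ ≈ ½·erfc((x−vt)/(2√(Dt))).
vt = 0.167 × 128 = 21.376 m and 2√(Dt) = 2√(0.532 × 128) = 16.50 m.
Argument (x−vt)/(2√(Dt)) = (49.5 − 21.376)/16.50 = 1.704; ½·erfc(1.704) = 0.007980.
C = 16.9 × 0.007980 = 0.135 mg/L.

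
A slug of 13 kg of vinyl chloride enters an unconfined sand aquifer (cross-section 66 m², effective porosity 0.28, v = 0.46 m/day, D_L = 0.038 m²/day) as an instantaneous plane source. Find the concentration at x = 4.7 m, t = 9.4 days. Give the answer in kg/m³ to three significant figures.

For an instantaneous plane source, C(x,t) = M/(n_e·A·√(4πDt)) · exp(−(x−vt)²/(4Dt)), with n_e·A the pore (flow) area.
Plume center vt = 0.46 × 9.4 = 4.324 m, so the well at 4.7 m is 0.376 m downgradient of the peak.
√(4πDt) = 2.119 m, giving peak height M/(n_e·A·√(4πDt)) = 13/(0.28 × 66 × 2.119) = 0.3320 kg/m³.
(x−vt)²/(4Dt) = (0.376)²/(4 × 0.038 × 9.4) = 0.09895; exp(−0.09895) = 0.9058.
C = 0.3320 × 0.9058 = 0.301 kg/m³.

0.301 kg/m³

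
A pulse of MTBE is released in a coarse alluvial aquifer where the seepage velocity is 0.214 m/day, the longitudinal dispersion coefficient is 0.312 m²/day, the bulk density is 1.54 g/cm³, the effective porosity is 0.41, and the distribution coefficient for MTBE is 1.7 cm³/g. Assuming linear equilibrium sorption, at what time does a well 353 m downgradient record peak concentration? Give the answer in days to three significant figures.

Retardation factor R = 1 + ρ_b·K_d/n = 1 + 1.54 × 1.7/0.41 = 7.385.
Sorption retards both mechanisms: v_R = v/R = 0.02898 m/day, D_R = D/R = 0.04225 m²/day.
Peak time from v_R²t² + 2D_R t − x² = 0: t = (√(D_R² + v_R²x²) − D_R)/v_R².
√(D_R² + v_R²x²) = √(0.04225² + 0.02898² × 353²) = 10.23; v_R² = 0.0008398.
t = (10.23 − 0.04225)/0.0008398 = 12100 days.

12100 days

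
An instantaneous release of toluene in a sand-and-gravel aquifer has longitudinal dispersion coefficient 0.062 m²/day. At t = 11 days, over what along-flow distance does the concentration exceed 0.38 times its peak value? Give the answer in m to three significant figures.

3.25 m

The plume is Gaussian with σ = √(2Dt) = √(2 × 0.062 × 11) = 1.168 m.
C/C_peak = exp(−Δx²/(2σ²)) = 0.38 ⇒ Δx = σ·√(−2 ln 0.38) = 1.168 × 1.391 = 1.625 m.
Width = 2Δx = 3.25 m.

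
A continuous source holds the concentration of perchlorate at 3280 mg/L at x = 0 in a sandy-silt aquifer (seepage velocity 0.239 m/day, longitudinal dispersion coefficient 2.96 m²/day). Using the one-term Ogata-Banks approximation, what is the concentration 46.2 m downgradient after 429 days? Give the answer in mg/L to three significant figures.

2850 mg/L

For a continuous step input, C/C₀ ≈ ½·erfc((x−vt)/(2√(Dt))).
vt = 0.239 × 429 = 102.531 m and 2√(Dt) = 2√(2.96 × 429) = 71.27 m.
Argument (x−vt)/(2√(Dt)) = (46.2 − 102.531)/71.27 = -0.7904; ½·erfc(-0.7904) = 0.8682.
C = 3280 × 0.8682 = 2850 mg/L.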